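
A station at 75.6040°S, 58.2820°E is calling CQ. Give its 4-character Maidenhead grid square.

Shift to the Maidenhead origin (180°W, 90°S): lon 238.28, lat 14.40.
Field: lon ⌊238.28/20⌋ = 11 → L; lat ⌊14.40/10⌋ = 1 → B.
Square: lon ⌊18.28/2⌋ = 9; lat ⌊4.40/1⌋ = 4.

LB94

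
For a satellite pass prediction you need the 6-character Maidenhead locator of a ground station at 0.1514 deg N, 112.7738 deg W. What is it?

DJ30od

Add 180° to longitude and 90° to latitude: 67.2262, 90.1514.
Field (20°×10°, letters A–R): lon ⌊67.2262/20⌋ = 3 → D; lat ⌊90.1514/10⌋ = 9 → J.
Square (2°×1°, digits 0–9): lon ⌊7.2262/2⌋ = 3; lat ⌊0.1514/1⌋ = 0.
Subsquare (5′×2.5′, letters a–x): lon ⌊1.2262/0.0833333⌋ = 14 → o; lat ⌊0.1514/0.0416667⌋ = 3 → d.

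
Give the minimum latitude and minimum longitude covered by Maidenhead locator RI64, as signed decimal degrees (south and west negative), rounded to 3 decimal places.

-6.000, 172.000

Field R=17, I=8: +17·20° lon, +8·10° lat → SW at lon 160°, lat -10°.
Square 6, 4: +6·2° lon, +4·1° lat → SW at lon 172°, lat -6°.
latitude -6.000, longitude 172.000.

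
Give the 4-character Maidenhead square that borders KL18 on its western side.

KL08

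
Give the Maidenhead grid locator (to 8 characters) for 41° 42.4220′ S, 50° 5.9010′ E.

Offset from 180°W / 90°S: lon 230.09835°, lat 48.29297°.
Field: 230.09835/20 → 11 → L, 48.29297/10 → 4 → E; chars LE.
Square: 10.09835/2 → 5, 8.29297/1 → 8; chars 58.
Subsquare: 0.09835/0.0833333 → 1 → b, 0.29297/0.0416667 → 7 → h; chars bh.
Extended square: 0.01502/0.00833333 → 1, 0.00130/0.00416667 → 0; chars 10.

LE58bh10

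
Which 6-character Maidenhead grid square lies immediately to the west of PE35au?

PE25xu

Longitude subsquare a = 0; −1 → -1, wraps to 23 = x, carry into square.
Longitude square 3; −1 → 2.
The latitude characters are unchanged.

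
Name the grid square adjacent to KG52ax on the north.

KG53aa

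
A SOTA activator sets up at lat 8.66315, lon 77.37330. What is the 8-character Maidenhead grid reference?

MJ88qp49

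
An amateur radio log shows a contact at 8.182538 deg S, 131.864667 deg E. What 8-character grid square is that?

PI51wt36

Shift to the Maidenhead origin (180°W, 90°S): lon 311.86467, lat 81.81746.
Field: lon ⌊311.86467/20⌋ = 15 → P; lat ⌊81.81746/10⌋ = 8 → I.
Square: lon ⌊11.86467/2⌋ = 5; lat ⌊1.81746/1⌋ = 1.
Subsquare: lon ⌊1.86467/0.0833333⌋ = 22 → w; lat ⌊0.81746/0.0416667⌋ = 19 → t.
Extended square: lon ⌊0.03133/0.00833333⌋ = 3; lat ⌊0.02580/0.00416667⌋ = 6.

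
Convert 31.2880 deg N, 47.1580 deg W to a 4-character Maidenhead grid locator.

GM61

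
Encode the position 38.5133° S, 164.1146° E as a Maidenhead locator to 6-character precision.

RF21bl

Offset from 180°W / 90°S: lon 344.1146°, lat 51.4867°.
Field: 344.1146/20 → 17 → R, 51.4867/10 → 5 → F; chars RF.
Square: 4.1146/2 → 2, 1.4867/1 → 1; chars 21.
Subsquare: 0.1146/0.0833333 → 1 → b, 0.4867/0.0416667 → 11 → l; chars bl.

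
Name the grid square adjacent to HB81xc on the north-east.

HB91ad

Longitude subsquare x = 23; +1 → 24, wraps to 0 = a, carry into square.
Longitude square 8; +1 → 9.
Latitude subsquare c = 2; +1 → 3 = d.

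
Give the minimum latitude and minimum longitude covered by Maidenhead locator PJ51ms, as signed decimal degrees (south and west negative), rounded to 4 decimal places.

Field P=15, J=9: +15·20° lon, +9·10° lat → SW at lon 120°, lat 0°.
Square 5, 1: +5·2° lon, +1·1° lat → SW at lon 130°, lat 1°.
Subsquare m=12, s=18: +12·0.0833333° lon, +18·0.0416667° lat → SW at lon 131°, lat 1.75°.
latitude 1.7500, longitude 131.0000.

1.7500, 131.0000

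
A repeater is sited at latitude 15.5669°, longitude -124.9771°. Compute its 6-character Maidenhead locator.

Add 180° to longitude and 90° to latitude: 55.0229, 105.5669.
Field: 55.0229/20 → 2 → C, 105.5669/10 → 10 → K; chars CK.
Square: 15.0229/2 → 7, 5.5669/1 → 5; chars 75.
Subsquare: 1.0229/0.0833333 → 12 → m, 0.5669/0.0416667 → 13 → n; chars mn.

CK75mn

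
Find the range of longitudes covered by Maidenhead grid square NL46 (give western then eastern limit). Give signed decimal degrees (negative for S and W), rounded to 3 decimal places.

Field N=13, L=11: +13·20° lon, +11·10° lat → SW at lon 80°, lat 20°.
Square 4, 6: +4·2° lon, +6·1° lat → SW at lon 88°, lat 26°.
Cell spans 2° lon × 1° lat.
west 88.000, east 90.000.

88.000, 90.000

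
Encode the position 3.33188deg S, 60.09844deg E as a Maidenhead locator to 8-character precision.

MI06bq10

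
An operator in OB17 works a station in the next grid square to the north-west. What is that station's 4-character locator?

Longitude square 1; −1 → 0.
Latitude square 7; +1 → 8.

OB08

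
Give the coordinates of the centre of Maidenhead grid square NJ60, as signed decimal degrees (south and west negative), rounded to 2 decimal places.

0.50, 93.00

Field N=13, J=9: +13·20° lon, +9·10° lat → SW at lon 80°, lat 0°.
Square 6, 0: +6·2° lon, +0·1° lat → SW at lon 92°, lat 0°.
Cell spans 2° lon × 1° lat. Centre is SW corner plus half of each.
latitude 0.50, longitude 93.00.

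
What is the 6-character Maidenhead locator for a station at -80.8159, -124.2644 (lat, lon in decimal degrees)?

Add 180° to longitude and 90° to latitude: 55.7356, 9.1841.
Field (20°×10°, letters A–R): lon ⌊55.7356/20⌋ = 2 → C; lat ⌊9.1841/10⌋ = 0 → A.
Square (2°×1°, digits 0–9): lon ⌊15.7356/2⌋ = 7; lat ⌊9.1841/1⌋ = 9.
Subsquare (5′×2.5′, letters a–x): lon ⌊1.7356/0.0833333⌋ = 20 → u; lat ⌊0.1841/0.0416667⌋ = 4 → e.

CA79ue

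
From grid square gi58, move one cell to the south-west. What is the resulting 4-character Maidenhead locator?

Longitude square 5; −1 → 4.
Latitude square 8; −1 → 7.

GI47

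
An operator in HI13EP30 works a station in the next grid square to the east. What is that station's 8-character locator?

HI13ep40

Longitude extended square 3; +1 → 4.
The latitude characters are unchanged.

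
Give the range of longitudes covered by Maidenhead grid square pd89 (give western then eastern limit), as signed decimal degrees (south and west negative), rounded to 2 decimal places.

136.00, 138.00

Field P=15, D=3: +15·20° lon, +3·10° lat → SW at lon 120°, lat -60°.
Square 8, 9: +8·2° lon, +9·1° lat → SW at lon 136°, lat -51°.
Cell spans 2° lon × 1° lat.
west 136.00, east 138.00.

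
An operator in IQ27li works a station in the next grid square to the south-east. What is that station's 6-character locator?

Longitude subsquare l = 11; +1 → 12 = m.
Latitude subsquare i = 8; −1 → 7 = h.

IQ27mh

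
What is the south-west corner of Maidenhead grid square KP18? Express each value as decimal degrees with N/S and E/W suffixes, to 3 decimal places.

68.000° N, 22.000° E

Field K=10, P=15: +10·20° lon, +15·10° lat → SW at lon 20°, lat 60°.
Square 1, 8: +1·2° lon, +8·1° lat → SW at lon 22°, lat 68°.
latitude 68.000° N, longitude 22.000° E.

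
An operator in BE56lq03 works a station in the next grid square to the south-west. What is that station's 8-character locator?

Longitude extended square 0; −1 → -1, wraps to 9, carry into subsquare.
Longitude subsquare l = 11; −1 → 10 = k.
Latitude extended square 3; −1 → 2.

BE56kq92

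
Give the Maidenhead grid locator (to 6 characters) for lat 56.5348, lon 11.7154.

Add 180° to longitude and 90° to latitude: 191.7154, 146.5348.
Field: lon ⌊191.7154/20⌋ = 9 → J; lat ⌊146.5348/10⌋ = 14 → O.
Square: lon ⌊11.7154/2⌋ = 5; lat ⌊6.5348/1⌋ = 6.
Subsquare: lon ⌊1.7154/0.0833333⌋ = 20 → u; lat ⌊0.5348/0.0416667⌋ = 12 → m.

JO56um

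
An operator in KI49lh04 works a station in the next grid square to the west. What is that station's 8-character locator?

KI49kh94

Longitude extended square 0; −1 → -1, wraps to 9, carry into subsquare.
Longitude subsquare l = 11; −1 → 10 = k.
The latitude characters are unchanged.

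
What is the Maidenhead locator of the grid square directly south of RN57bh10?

RN57bg19

Latitude extended square 0; −1 → -1, wraps to 9, carry into subsquare.
Latitude subsquare h = 7; −1 → 6 = g.
The longitude characters are unchanged.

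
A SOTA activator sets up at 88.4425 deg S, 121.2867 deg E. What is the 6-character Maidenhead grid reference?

PA01pn

Shift to the Maidenhead origin (180°W, 90°S): lon 301.2867, lat 1.5575.
Field (20°×10°, letters A–R): lon ⌊301.2867/20⌋ = 15 → P; lat ⌊1.5575/10⌋ = 0 → A.
Square (2°×1°, digits 0–9): lon ⌊1.2867/2⌋ = 0; lat ⌊1.5575/1⌋ = 1.
Subsquare (5′×2.5′, letters a–x): lon ⌊1.2867/0.0833333⌋ = 15 → p; lat ⌊0.5575/0.0416667⌋ = 13 → n.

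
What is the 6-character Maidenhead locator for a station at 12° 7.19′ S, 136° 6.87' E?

PH87bv

Add 180° to longitude and 90° to latitude: 316.1145, 77.8802.
Field (20°×10°, letters A–R): lon ⌊316.1145/20⌋ = 15 → P; lat ⌊77.8802/10⌋ = 7 → H.
Square (2°×1°, digits 0–9): lon ⌊16.1145/2⌋ = 8; lat ⌊7.8802/1⌋ = 7.
Subsquare (5′×2.5′, letters a–x): lon ⌊0.1145/0.0833333⌋ = 1 → b; lat ⌊0.8802/0.0416667⌋ = 21 → v.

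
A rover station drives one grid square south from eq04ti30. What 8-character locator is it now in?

EQ04th39

Latitude extended square 0; −1 → -1, wraps to 9, carry into subsquare.
Latitude subsquare i = 8; −1 → 7 = h.
The longitude characters are unchanged.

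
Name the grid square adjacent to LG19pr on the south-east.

Longitude subsquare p = 15; +1 → 16 = q.
Latitude subsquare r = 17; −1 → 16 = q.

LG19qq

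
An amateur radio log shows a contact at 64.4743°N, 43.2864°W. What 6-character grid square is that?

GP84il

Add 180° to longitude and 90° to latitude: 136.7136, 154.4743.
Field: lon ⌊136.7136/20⌋ = 6 → G; lat ⌊154.4743/10⌋ = 15 → P.
Square: lon ⌊16.7136/2⌋ = 8; lat ⌊4.4743/1⌋ = 4.
Subsquare: lon ⌊0.7136/0.0833333⌋ = 8 → i; lat ⌊0.4743/0.0416667⌋ = 11 → l.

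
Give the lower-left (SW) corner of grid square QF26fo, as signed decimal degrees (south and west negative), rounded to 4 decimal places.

Field Q=16, F=5: +16·20° lon, +5·10° lat → SW at lon 140°, lat -40°.
Square 2, 6: +2·2° lon, +6·1° lat → SW at lon 144°, lat -34°.
Subsquare f=5, o=14: +5·0.0833333° lon, +14·0.0416667° lat → SW at lon 144.417°, lat -33.4167°.
latitude -33.4167, longitude 144.4167.

-33.4167, 144.4167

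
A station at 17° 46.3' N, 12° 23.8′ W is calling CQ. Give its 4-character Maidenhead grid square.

IK37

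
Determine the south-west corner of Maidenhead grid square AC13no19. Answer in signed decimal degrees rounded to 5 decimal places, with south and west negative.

Field A=0, C=2: +0·20° lon, +2·10° lat → SW at lon -180°, lat -70°.
Square 1, 3: +1·2° lon, +3·1° lat → SW at lon -178°, lat -67°.
Subsquare n=13, o=14: +13·0.0833333° lon, +14·0.0416667° lat → SW at lon -176.917°, lat -66.4167°.
Extended square 1, 9: +1·0.00833333° lon, +9·0.00416667° lat → SW at lon -176.908°, lat -66.3792°.
latitude -66.37917, longitude -176.90833.

-66.37917, -176.90833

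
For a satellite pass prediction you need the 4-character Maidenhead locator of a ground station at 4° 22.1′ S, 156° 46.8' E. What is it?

QI85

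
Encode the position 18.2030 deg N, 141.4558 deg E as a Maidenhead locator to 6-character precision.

QK08re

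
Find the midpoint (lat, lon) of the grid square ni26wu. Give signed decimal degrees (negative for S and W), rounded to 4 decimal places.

Field N=13, I=8: +13·20° lon, +8·10° lat → SW at lon 80°, lat -10°.
Square 2, 6: +2·2° lon, +6·1° lat → SW at lon 84°, lat -4°.
Subsquare w=22, u=20: +22·0.0833333° lon, +20·0.0416667° lat → SW at lon 85.8333°, lat -3.16667°.
Cell spans 0.0833333° lon × 0.0416667° lat. Centre is SW corner plus half of each.
latitude -3.1458, longitude 85.8750.

-3.1458, 85.8750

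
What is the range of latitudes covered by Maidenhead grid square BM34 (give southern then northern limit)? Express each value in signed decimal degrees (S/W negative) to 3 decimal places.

34.000, 35.000

Field B=1, M=12: +1·20° lon, +12·10° lat → SW at lon -160°, lat 30°.
Square 3, 4: +3·2° lon, +4·1° lat → SW at lon -154°, lat 34°.
Cell spans 2° lon × 1° lat.
south 34.000, north 35.000.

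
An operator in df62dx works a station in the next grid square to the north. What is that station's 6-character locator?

Latitude subsquare x = 23; +1 → 24, wraps to 0 = a, carry into square.
Latitude square 2; +1 → 3.
The longitude characters are unchanged.

DF63da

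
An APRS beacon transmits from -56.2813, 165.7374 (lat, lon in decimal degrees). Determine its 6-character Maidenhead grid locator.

Shift to the Maidenhead origin (180°W, 90°S): lon 345.7374, lat 33.7187.
Field (20°×10°, letters A–R): lon ⌊345.7374/20⌋ = 17 → R; lat ⌊33.7187/10⌋ = 3 → D.
Square (2°×1°, digits 0–9): lon ⌊5.7374/2⌋ = 2; lat ⌊3.7187/1⌋ = 3.
Subsquare (5′×2.5′, letters a–x): lon ⌊1.7374/0.0833333⌋ = 20 → u; lat ⌊0.7187/0.0416667⌋ = 17 → r.

RD23ur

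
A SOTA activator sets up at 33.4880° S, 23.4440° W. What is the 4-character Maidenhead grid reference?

HF86

Add 180° to longitude and 90° to latitude: 156.56, 56.51.
Field (20°×10°, letters A–R): lon ⌊156.56/20⌋ = 7 → H; lat ⌊56.51/10⌋ = 5 → F.
Square (2°×1°, digits 0–9): lon ⌊16.56/2⌋ = 8; lat ⌊6.51/1⌋ = 6.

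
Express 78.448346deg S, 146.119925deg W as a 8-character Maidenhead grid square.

Offset from 180°W / 90°S: lon 33.88008°, lat 11.55165°.
Field: 33.88008/20 → 1 → B, 11.55165/10 → 1 → B; chars BB.
Square: 13.88008/2 → 6, 1.55165/1 → 1; chars 61.
Subsquare: 1.88008/0.0833333 → 22 → w, 0.55165/0.0416667 → 13 → n; chars wn.
Extended square: 0.04674/0.00833333 → 5, 0.00999/0.00416667 → 2; chars 52.

BB61wn52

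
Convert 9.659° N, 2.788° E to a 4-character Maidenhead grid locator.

Shift to the Maidenhead origin (180°W, 90°S): lon 182.79, lat 99.66.
Field: 182.79/20 → 9 → J, 99.66/10 → 9 → J; chars JJ.
Square: 2.79/2 → 1, 9.66/1 → 9; chars 19.

JJ19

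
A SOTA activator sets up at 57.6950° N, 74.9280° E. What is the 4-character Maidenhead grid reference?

MO77

Shift to the Maidenhead origin (180°W, 90°S): lon 254.93, lat 147.69.
Field (20°×10°, letters A–R): 254.93/20 → 12 → M, 147.69/10 → 14 → O; chars MO.
Square (2°×1°, digits 0–9): 14.93/2 → 7, 7.69/1 → 7; chars 77.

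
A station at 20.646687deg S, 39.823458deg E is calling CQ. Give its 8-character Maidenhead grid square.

KG99vi84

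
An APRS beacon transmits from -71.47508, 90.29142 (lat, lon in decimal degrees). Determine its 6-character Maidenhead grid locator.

NB58dm

Add 180° to longitude and 90° to latitude: 270.2914, 18.5249.
Field (20°×10°, letters A–R): lon ⌊270.2914/20⌋ = 13 → N; lat ⌊18.5249/10⌋ = 1 → B.
Square (2°×1°, digits 0–9): lon ⌊10.2914/2⌋ = 5; lat ⌊8.5249/1⌋ = 8.
Subsquare (5′×2.5′, letters a–x): lon ⌊0.2914/0.0833333⌋ = 3 → d; lat ⌊0.5249/0.0416667⌋ = 12 → m.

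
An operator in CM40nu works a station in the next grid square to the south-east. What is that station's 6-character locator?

CM40ot

Longitude subsquare n = 13; +1 → 14 = o.
Latitude subsquare u = 20; −1 → 19 = t.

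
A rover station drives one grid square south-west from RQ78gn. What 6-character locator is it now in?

Longitude subsquare g = 6; −1 → 5 = f.
Latitude subsquare n = 13; −1 → 12 = m.

RQ78fm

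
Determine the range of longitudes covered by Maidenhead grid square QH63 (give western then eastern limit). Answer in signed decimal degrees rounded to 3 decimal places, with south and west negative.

Field Q=16, H=7: +16·20° lon, +7·10° lat → SW at lon 140°, lat -20°.
Square 6, 3: +6·2° lon, +3·1° lat → SW at lon 152°, lat -17°.
Cell spans 2° lon × 1° lat.
west 152.000, east 154.000.

152.000, 154.000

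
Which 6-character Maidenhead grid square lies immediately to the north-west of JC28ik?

Longitude subsquare i = 8; −1 → 7 = h.
Latitude subsquare k = 10; +1 → 11 = l.

JC28hl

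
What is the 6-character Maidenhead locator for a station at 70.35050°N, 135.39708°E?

PQ70qi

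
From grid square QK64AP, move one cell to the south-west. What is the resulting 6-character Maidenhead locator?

QK54xo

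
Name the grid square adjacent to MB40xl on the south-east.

Longitude subsquare x = 23; +1 → 24, wraps to 0 = a, carry into square.
Longitude square 4; +1 → 5.
Latitude subsquare l = 11; −1 → 10 = k.

MB50ak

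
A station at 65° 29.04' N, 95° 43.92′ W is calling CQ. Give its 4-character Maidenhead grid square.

EP25

Add 180° to longitude and 90° to latitude: 84.27, 155.48.
Field (20°×10°, letters A–R): 84.27/20 → 4 → E, 155.48/10 → 15 → P; chars EP.
Square (2°×1°, digits 0–9): 4.27/2 → 2, 5.48/1 → 5; chars 25.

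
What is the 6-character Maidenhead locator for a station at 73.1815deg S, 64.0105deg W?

FB76xt

Offset from 180°W / 90°S: lon 115.9895°, lat 16.8185°.
Field (20°×10°, letters A–R): 115.9895/20 → 5 → F, 16.8185/10 → 1 → B; chars FB.
Square (2°×1°, digits 0–9): 15.9895/2 → 7, 6.8185/1 → 6; chars 76.
Subsquare (5′×2.5′, letters a–x): 1.9895/0.0833333 → 23 → x, 0.8185/0.0416667 → 19 → t; chars xt.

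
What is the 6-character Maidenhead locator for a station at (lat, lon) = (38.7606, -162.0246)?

Offset from 180°W / 90°S: lon 17.9754°, lat 128.7606°.
Field: lon ⌊17.9754/20⌋ = 0 → A; lat ⌊128.7606/10⌋ = 12 → M.
Square: lon ⌊17.9754/2⌋ = 8; lat ⌊8.7606/1⌋ = 8.
Subsquare: lon ⌊1.9754/0.0833333⌋ = 23 → x; lat ⌊0.7606/0.0416667⌋ = 18 → s.

AM88xs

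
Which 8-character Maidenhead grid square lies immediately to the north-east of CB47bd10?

CB47bd21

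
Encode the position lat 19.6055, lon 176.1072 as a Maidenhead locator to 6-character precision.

RK89bo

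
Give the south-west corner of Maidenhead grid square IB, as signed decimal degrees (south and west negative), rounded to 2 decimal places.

Field I=8, B=1: +8·20° lon, +1·10° lat → SW at lon -20°, lat -80°.
latitude -80.00, longitude -20.00.

-80.00, -20.00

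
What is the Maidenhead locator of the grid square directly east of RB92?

AB02

Longitude square 9; +1 → 10, wraps to 0, carry into field.
Longitude field R = 17; +1 → 18, wraps to 0 = A, wrapping around the antimeridian.
The latitude characters are unchanged.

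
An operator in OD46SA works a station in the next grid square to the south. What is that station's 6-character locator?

Latitude subsquare a = 0; −1 → -1, wraps to 23 = x, carry into square.
Latitude square 6; −1 → 5.
The longitude characters are unchanged.

OD45sx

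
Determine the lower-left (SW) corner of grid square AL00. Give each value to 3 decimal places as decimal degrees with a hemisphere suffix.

20.000° N, 180.000° W

Field A=0, L=11: +0·20° lon, +11·10° lat → SW at lon -180°, lat 20°.
Square 0, 0: +0·2° lon, +0·1° lat → SW at lon -180°, lat 20°.
latitude 20.000° N, longitude 180.000° W.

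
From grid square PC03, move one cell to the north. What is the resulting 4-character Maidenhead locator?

Latitude square 3; +1 → 4.
The longitude characters are unchanged.

PC04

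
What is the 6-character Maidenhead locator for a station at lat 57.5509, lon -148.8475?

Shift to the Maidenhead origin (180°W, 90°S): lon 31.1525, lat 147.5509.
Field (20°×10°, letters A–R): 31.1525/20 → 1 → B, 147.5509/10 → 14 → O; chars BO.
Square (2°×1°, digits 0–9): 11.1525/2 → 5, 7.5509/1 → 7; chars 57.
Subsquare (5′×2.5′, letters a–x): 1.1525/0.0833333 → 13 → n, 0.5509/0.0416667 → 13 → n; chars nn.

BO57nn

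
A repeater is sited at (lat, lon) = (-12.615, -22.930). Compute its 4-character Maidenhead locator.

HH87

Shift to the Maidenhead origin (180°W, 90°S): lon 157.07, lat 77.39.
Field: 157.07/20 → 7 → H, 77.39/10 → 7 → H; chars HH.
Square: 17.07/2 → 8, 7.39/1 → 7; chars 87.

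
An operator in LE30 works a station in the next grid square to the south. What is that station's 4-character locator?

LD39

Latitude square 0; −1 → -1, wraps to 9, carry into field.
Latitude field E = 4; −1 → 3 = D.
The longitude characters are unchanged.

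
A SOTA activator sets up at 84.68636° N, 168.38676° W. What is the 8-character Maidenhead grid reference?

Shift to the Maidenhead origin (180°W, 90°S): lon 11.61324, lat 174.68636.
Field: 11.61324/20 → 0 → A, 174.68636/10 → 17 → R; chars AR.
Square: 11.61324/2 → 5, 4.68636/1 → 4; chars 54.
Subsquare: 1.61324/0.0833333 → 19 → t, 0.68636/0.0416667 → 16 → q; chars tq.
Extended square: 0.02991/0.00833333 → 3, 0.01969/0.00416667 → 4; chars 34.

AR54tq34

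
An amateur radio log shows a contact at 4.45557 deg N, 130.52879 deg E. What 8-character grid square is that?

PJ54gk39

Add 180° to longitude and 90° to latitude: 310.52879, 94.45557.
Field (20°×10°, letters A–R): 310.52879/20 → 15 → P, 94.45557/10 → 9 → J; chars PJ.
Square (2°×1°, digits 0–9): 10.52879/2 → 5, 4.45557/1 → 4; chars 54.
Subsquare (5′×2.5′, letters a–x): 0.52879/0.0833333 → 6 → g, 0.45557/0.0416667 → 10 → k; chars gk.
Extended square (30″×15″, digits 0–9): 0.02879/0.00833333 → 3, 0.03890/0.00416667 → 9; chars 39.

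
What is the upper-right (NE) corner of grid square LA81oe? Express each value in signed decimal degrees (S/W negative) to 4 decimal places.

-88.7917, 57.2500

Field L=11, A=0: +11·20° lon, +0·10° lat → SW at lon 40°, lat -90°.
Square 8, 1: +8·2° lon, +1·1° lat → SW at lon 56°, lat -89°.
Subsquare o=14, e=4: +14·0.0833333° lon, +4·0.0416667° lat → SW at lon 57.1667°, lat -88.8333°.
Cell spans 0.0833333° lon × 0.0416667° lat. NE corner is SW corner plus one full cell.
latitude -88.7917, longitude 57.2500.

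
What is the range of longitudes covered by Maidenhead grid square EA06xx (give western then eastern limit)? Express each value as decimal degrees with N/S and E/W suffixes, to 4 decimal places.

98.0833° W, 98.0000° W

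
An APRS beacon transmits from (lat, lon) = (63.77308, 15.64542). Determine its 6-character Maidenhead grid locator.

JP73ts

Offset from 180°W / 90°S: lon 195.6454°, lat 153.7731°.
Field: lon ⌊195.6454/20⌋ = 9 → J; lat ⌊153.7731/10⌋ = 15 → P.
Square: lon ⌊15.6454/2⌋ = 7; lat ⌊3.7731/1⌋ = 3.
Subsquare: lon ⌊1.6454/0.0833333⌋ = 19 → t; lat ⌊0.7731/0.0416667⌋ = 18 → s.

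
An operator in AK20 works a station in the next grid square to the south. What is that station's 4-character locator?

AJ29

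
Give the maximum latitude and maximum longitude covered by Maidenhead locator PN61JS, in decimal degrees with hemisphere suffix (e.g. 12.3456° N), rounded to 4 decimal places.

41.7917° N, 132.8333° E

Field P=15, N=13: +15·20° lon, +13·10° lat → SW at lon 120°, lat 40°.
Square 6, 1: +6·2° lon, +1·1° lat → SW at lon 132°, lat 41°.
Subsquare j=9, s=18: +9·0.0833333° lon, +18·0.0416667° lat → SW at lon 132.75°, lat 41.75°.
Cell spans 0.0833333° lon × 0.0416667° lat. NE corner is SW corner plus one full cell.
latitude 41.7917° N, longitude 132.8333° E.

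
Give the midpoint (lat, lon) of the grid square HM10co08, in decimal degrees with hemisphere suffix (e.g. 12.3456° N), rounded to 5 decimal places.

Field H=7, M=12: +7·20° lon, +12·10° lat → SW at lon -40°, lat 30°.
Square 1, 0: +1·2° lon, +0·1° lat → SW at lon -38°, lat 30°.
Subsquare c=2, o=14: +2·0.0833333° lon, +14·0.0416667° lat → SW at lon -37.8333°, lat 30.5833°.
Extended square 0, 8: +0·0.00833333° lon, +8·0.00416667° lat → SW at lon -37.8333°, lat 30.6167°.
Cell spans 0.00833333° lon × 0.00416667° lat. Centre is SW corner plus half of each.
latitude 30.61875° N, longitude 37.82917° W.

30.61875° N, 37.82917° W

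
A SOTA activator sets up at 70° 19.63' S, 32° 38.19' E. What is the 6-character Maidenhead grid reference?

KB69hq

Shift to the Maidenhead origin (180°W, 90°S): lon 212.6365, lat 19.6728.
Field: 212.6365/20 → 10 → K, 19.6728/10 → 1 → B; chars KB.
Square: 12.6365/2 → 6, 9.6728/1 → 9; chars 69.
Subsquare: 0.6365/0.0833333 → 7 → h, 0.6728/0.0416667 → 16 → q; chars hq.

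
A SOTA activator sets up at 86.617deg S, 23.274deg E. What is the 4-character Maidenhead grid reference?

KA13

Add 180° to longitude and 90° to latitude: 203.27, 3.38.
Field: 203.27/20 → 10 → K, 3.38/10 → 0 → A; chars KA.
Square: 3.27/2 → 1, 3.38/1 → 3; chars 13.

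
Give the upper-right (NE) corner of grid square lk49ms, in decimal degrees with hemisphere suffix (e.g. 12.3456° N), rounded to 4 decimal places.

Field L=11, K=10: +11·20° lon, +10·10° lat → SW at lon 40°, lat 10°.
Square 4, 9: +4·2° lon, +9·1° lat → SW at lon 48°, lat 19°.
Subsquare m=12, s=18: +12·0.0833333° lon, +18·0.0416667° lat → SW at lon 49°, lat 19.75°.
Cell spans 0.0833333° lon × 0.0416667° lat. NE corner is SW corner plus one full cell.
latitude 19.7917° N, longitude 49.0833° E.

19.7917° N, 49.0833° E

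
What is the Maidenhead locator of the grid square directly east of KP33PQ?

KP33qq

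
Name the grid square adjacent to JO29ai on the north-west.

JO19xj

Longitude subsquare a = 0; −1 → -1, wraps to 23 = x, carry into square.
Longitude square 2; −1 → 1.
Latitude subsquare i = 8; +1 → 9 = j.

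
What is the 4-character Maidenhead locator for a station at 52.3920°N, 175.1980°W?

Shift to the Maidenhead origin (180°W, 90°S): lon 4.80, lat 142.39.
Field (20°×10°, letters A–R): lon ⌊4.80/20⌋ = 0 → A; lat ⌊142.39/10⌋ = 14 → O.
Square (2°×1°, digits 0–9): lon ⌊4.80/2⌋ = 2; lat ⌊2.39/1⌋ = 2.

AO22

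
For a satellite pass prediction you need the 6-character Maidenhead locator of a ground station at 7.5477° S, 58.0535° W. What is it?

GI02xk

Offset from 180°W / 90°S: lon 121.9465°, lat 82.4523°.
Field (20°×10°, letters A–R): lon ⌊121.9465/20⌋ = 6 → G; lat ⌊82.4523/10⌋ = 8 → I.
Square (2°×1°, digits 0–9): lon ⌊1.9465/2⌋ = 0; lat ⌊2.4523/1⌋ = 2.
Subsquare (5′×2.5′, letters a–x): lon ⌊1.9465/0.0833333⌋ = 23 → x; lat ⌊0.4523/0.0416667⌋ = 10 → k.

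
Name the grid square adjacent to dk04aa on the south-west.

CK93xx

Longitude subsquare a = 0; −1 → -1, wraps to 23 = x, carry into square.
Longitude square 0; −1 → -1, wraps to 9, carry into field.
Longitude field D = 3; −1 → 2 = C.
Latitude subsquare a = 0; −1 → -1, wraps to 23 = x, carry into square.
Latitude square 4; −1 → 3.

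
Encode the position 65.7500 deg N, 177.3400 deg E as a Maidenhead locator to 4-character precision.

RP85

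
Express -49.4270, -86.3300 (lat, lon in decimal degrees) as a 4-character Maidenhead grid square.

Shift to the Maidenhead origin (180°W, 90°S): lon 93.67, lat 40.57.
Field (20°×10°, letters A–R): lon ⌊93.67/20⌋ = 4 → E; lat ⌊40.57/10⌋ = 4 → E.
Square (2°×1°, digits 0–9): lon ⌊13.67/2⌋ = 6; lat ⌊0.57/1⌋ = 0.

EE60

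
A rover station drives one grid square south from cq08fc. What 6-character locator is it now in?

Latitude subsquare c = 2; −1 → 1 = b.
The longitude characters are unchanged.

CQ08fb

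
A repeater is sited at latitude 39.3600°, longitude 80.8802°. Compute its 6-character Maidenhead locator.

NM09ki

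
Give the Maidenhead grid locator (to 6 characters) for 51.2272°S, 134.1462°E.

PD78bs

Shift to the Maidenhead origin (180°W, 90°S): lon 314.1462, lat 38.7728.
Field (20°×10°, letters A–R): lon ⌊314.1462/20⌋ = 15 → P; lat ⌊38.7728/10⌋ = 3 → D.
Square (2°×1°, digits 0–9): lon ⌊14.1462/2⌋ = 7; lat ⌊8.7728/1⌋ = 8.
Subsquare (5′×2.5′, letters a–x): lon ⌊0.1462/0.0833333⌋ = 1 → b; lat ⌊0.7728/0.0416667⌋ = 18 → s.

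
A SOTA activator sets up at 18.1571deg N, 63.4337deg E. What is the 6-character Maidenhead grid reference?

MK18rd

Shift to the Maidenhead origin (180°W, 90°S): lon 243.4337, lat 108.1571.
Field: 243.4337/20 → 12 → M, 108.1571/10 → 10 → K; chars MK.
Square: 3.4337/2 → 1, 8.1571/1 → 8; chars 18.
Subsquare: 1.4337/0.0833333 → 17 → r, 0.1571/0.0416667 → 3 → d; chars rd.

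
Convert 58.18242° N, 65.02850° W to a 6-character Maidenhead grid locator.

Add 180° to longitude and 90° to latitude: 114.9715, 148.1824.
Field (20°×10°, letters A–R): 114.9715/20 → 5 → F, 148.1824/10 → 14 → O; chars FO.
Square (2°×1°, digits 0–9): 14.9715/2 → 7, 8.1824/1 → 8; chars 78.
Subsquare (5′×2.5′, letters a–x): 0.9715/0.0833333 → 11 → l, 0.1824/0.0416667 → 4 → e; chars le.

FO78le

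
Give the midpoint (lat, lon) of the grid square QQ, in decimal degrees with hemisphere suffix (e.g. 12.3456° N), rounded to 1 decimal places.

75.0° N, 150.0° E

Field Q=16, Q=16: +16·20° lon, +16·10° lat → SW at lon 140°, lat 70°.
Cell spans 20° lon × 10° lat. Centre is SW corner plus half of each.
latitude 75.0° N, longitude 150.0° E.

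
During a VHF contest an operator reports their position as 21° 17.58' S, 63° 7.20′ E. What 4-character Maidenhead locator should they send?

MG18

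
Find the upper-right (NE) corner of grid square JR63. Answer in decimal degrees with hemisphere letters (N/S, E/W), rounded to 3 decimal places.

84.000° N, 14.000° E

Field J=9, R=17: +9·20° lon, +17·10° lat → SW at lon 0°, lat 80°.
Square 6, 3: +6·2° lon, +3·1° lat → SW at lon 12°, lat 83°.
Cell spans 2° lon × 1° lat. NE corner is SW corner plus one full cell.
latitude 84.000° N, longitude 14.000° E.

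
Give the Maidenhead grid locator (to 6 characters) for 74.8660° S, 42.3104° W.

Offset from 180°W / 90°S: lon 137.6896°, lat 15.1340°.
Field (20°×10°, letters A–R): lon ⌊137.6896/20⌋ = 6 → G; lat ⌊15.1340/10⌋ = 1 → B.
Square (2°×1°, digits 0–9): lon ⌊17.6896/2⌋ = 8; lat ⌊5.1340/1⌋ = 5.
Subsquare (5′×2.5′, letters a–x): lon ⌊1.6896/0.0833333⌋ = 20 → u; lat ⌊0.1340/0.0416667⌋ = 3 → d.

GB85ud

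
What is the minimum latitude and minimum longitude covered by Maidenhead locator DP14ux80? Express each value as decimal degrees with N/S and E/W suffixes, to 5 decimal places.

64.95833° N, 116.26667° W

Field D=3, P=15: +3·20° lon, +15·10° lat → SW at lon -120°, lat 60°.
Square 1, 4: +1·2° lon, +4·1° lat → SW at lon -118°, lat 64°.
Subsquare u=20, x=23: +20·0.0833333° lon, +23·0.0416667° lat → SW at lon -116.333°, lat 64.9583°.
Extended square 8, 0: +8·0.00833333° lon, +0·0.00416667° lat → SW at lon -116.267°, lat 64.9583°.
latitude 64.95833° N, longitude 116.26667° W.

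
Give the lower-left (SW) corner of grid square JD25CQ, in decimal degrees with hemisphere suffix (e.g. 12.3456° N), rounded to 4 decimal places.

54.3333° S, 4.1667° E

Field J=9, D=3: +9·20° lon, +3·10° lat → SW at lon 0°, lat -60°.
Square 2, 5: +2·2° lon, +5·1° lat → SW at lon 4°, lat -55°.
Subsquare c=2, q=16: +2·0.0833333° lon, +16·0.0416667° lat → SW at lon 4.16667°, lat -54.3333°.
latitude 54.3333° S, longitude 4.1667° E.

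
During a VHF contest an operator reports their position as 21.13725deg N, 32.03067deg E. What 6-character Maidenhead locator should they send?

Add 180° to longitude and 90° to latitude: 212.0307, 111.1372.
Field: lon ⌊212.0307/20⌋ = 10 → K; lat ⌊111.1372/10⌋ = 11 → L.
Square: lon ⌊12.0307/2⌋ = 6; lat ⌊1.1372/1⌋ = 1.
Subsquare: lon ⌊0.0307/0.0833333⌋ = 0 → a; lat ⌊0.1372/0.0416667⌋ = 3 → d.

KL61ad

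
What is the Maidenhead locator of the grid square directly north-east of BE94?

Longitude square 9; +1 → 10, wraps to 0, carry into field.
Longitude field B = 1; +1 → 2 = C.
Latitude square 4; +1 → 5.

CE05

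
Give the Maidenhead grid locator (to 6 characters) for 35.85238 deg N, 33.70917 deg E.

Add 180° to longitude and 90° to latitude: 213.7092, 125.8524.
Field (20°×10°, letters A–R): lon ⌊213.7092/20⌋ = 10 → K; lat ⌊125.8524/10⌋ = 12 → M.
Square (2°×1°, digits 0–9): lon ⌊13.7092/2⌋ = 6; lat ⌊5.8524/1⌋ = 5.
Subsquare (5′×2.5′, letters a–x): lon ⌊1.7092/0.0833333⌋ = 20 → u; lat ⌊0.8524/0.0416667⌋ = 20 → u.

KM65uu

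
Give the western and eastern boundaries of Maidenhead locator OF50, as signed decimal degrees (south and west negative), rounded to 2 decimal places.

110.00, 112.00

Field O=14, F=5: +14·20° lon, +5·10° lat → SW at lon 100°, lat -40°.
Square 5, 0: +5·2° lon, +0·1° lat → SW at lon 110°, lat -40°.
Cell spans 2° lon × 1° lat.
west 110.00, east 112.00.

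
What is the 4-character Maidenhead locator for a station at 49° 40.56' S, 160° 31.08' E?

RE00

Add 180° to longitude and 90° to latitude: 340.52, 40.32.
Field: lon ⌊340.52/20⌋ = 17 → R; lat ⌊40.32/10⌋ = 4 → E.
Square: lon ⌊0.52/2⌋ = 0; lat ⌊0.32/1⌋ = 0.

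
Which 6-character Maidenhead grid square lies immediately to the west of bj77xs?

BJ77ws

Longitude subsquare x = 23; −1 → 22 = w.
The latitude characters are unchanged.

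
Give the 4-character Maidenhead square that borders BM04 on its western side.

AM94

Longitude square 0; −1 → -1, wraps to 9, carry into field.
Longitude field B = 1; −1 → 0 = A.
The latitude characters are unchanged.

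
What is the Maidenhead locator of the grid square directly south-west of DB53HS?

Longitude subsquare h = 7; −1 → 6 = g.
Latitude subsquare s = 18; −1 → 17 = r.

DB53gr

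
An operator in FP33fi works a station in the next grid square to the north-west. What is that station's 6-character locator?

FP33ej

Longitude subsquare f = 5; −1 → 4 = e.
Latitude subsquare i = 8; +1 → 9 = j.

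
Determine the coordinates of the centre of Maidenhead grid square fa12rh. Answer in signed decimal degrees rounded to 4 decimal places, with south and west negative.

-87.6875, -76.5417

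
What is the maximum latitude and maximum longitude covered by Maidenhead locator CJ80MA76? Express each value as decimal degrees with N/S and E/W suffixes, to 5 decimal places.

0.02917° N, 122.93333° W

Field C=2, J=9: +2·20° lon, +9·10° lat → SW at lon -140°, lat 0°.
Square 8, 0: +8·2° lon, +0·1° lat → SW at lon -124°, lat 0°.
Subsquare m=12, a=0: +12·0.0833333° lon, +0·0.0416667° lat → SW at lon -123°, lat 0°.
Extended square 7, 6: +7·0.00833333° lon, +6·0.00416667° lat → SW at lon -122.942°, lat 0.025°.
Cell spans 0.00833333° lon × 0.00416667° lat. NE corner is SW corner plus one full cell.
latitude 0.02917° N, longitude 122.93333° W.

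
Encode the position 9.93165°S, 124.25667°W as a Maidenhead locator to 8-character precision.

CI70ub96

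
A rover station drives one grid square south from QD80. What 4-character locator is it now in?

QC89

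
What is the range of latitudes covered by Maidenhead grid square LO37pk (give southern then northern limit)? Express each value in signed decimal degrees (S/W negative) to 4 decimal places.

Field L=11, O=14: +11·20° lon, +14·10° lat → SW at lon 40°, lat 50°.
Square 3, 7: +3·2° lon, +7·1° lat → SW at lon 46°, lat 57°.
Subsquare p=15, k=10: +15·0.0833333° lon, +10·0.0416667° lat → SW at lon 47.25°, lat 57.4167°.
Cell spans 0.0833333° lon × 0.0416667° lat.
south 57.4167, north 57.4583.

57.4167, 57.4583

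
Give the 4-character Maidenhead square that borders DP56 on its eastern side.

DP66

Longitude square 5; +1 → 6.
The latitude characters are unchanged.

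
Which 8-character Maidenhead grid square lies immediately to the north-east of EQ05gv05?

Longitude extended square 0; +1 → 1.
Latitude extended square 5; +1 → 6.

EQ05gv16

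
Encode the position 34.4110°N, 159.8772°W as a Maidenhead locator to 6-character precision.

BM04bj

Shift to the Maidenhead origin (180°W, 90°S): lon 20.1228, lat 124.4110.
Field (20°×10°, letters A–R): lon ⌊20.1228/20⌋ = 1 → B; lat ⌊124.4110/10⌋ = 12 → M.
Square (2°×1°, digits 0–9): lon ⌊0.1228/2⌋ = 0; lat ⌊4.4110/1⌋ = 4.
Subsquare (5′×2.5′, letters a–x): lon ⌊0.1228/0.0833333⌋ = 1 → b; lat ⌊0.4110/0.0416667⌋ = 9 → j.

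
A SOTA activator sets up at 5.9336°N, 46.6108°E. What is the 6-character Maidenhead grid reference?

LJ35hw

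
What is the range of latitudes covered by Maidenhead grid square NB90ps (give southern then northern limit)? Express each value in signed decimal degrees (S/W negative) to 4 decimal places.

-79.2500, -79.2083

Field N=13, B=1: +13·20° lon, +1·10° lat → SW at lon 80°, lat -80°.
Square 9, 0: +9·2° lon, +0·1° lat → SW at lon 98°, lat -80°.
Subsquare p=15, s=18: +15·0.0833333° lon, +18·0.0416667° lat → SW at lon 99.25°, lat -79.25°.
Cell spans 0.0833333° lon × 0.0416667° lat.
south -79.2500, north -79.2083.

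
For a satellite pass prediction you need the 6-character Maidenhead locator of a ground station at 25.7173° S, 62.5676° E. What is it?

MG14gg

Add 180° to longitude and 90° to latitude: 242.5676, 64.2827.
Field (20°×10°, letters A–R): 242.5676/20 → 12 → M, 64.2827/10 → 6 → G; chars MG.
Square (2°×1°, digits 0–9): 2.5676/2 → 1, 4.2827/1 → 4; chars 14.
Subsquare (5′×2.5′, letters a–x): 0.5676/0.0833333 → 6 → g, 0.2827/0.0416667 → 6 → g; chars gg.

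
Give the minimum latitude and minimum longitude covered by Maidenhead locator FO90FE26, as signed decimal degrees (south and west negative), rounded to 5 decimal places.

50.19167, -61.56667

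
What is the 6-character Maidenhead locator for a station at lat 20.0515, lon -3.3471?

IL80hb

Add 180° to longitude and 90° to latitude: 176.6529, 110.0515.
Field (20°×10°, letters A–R): lon ⌊176.6529/20⌋ = 8 → I; lat ⌊110.0515/10⌋ = 11 → L.
Square (2°×1°, digits 0–9): lon ⌊16.6529/2⌋ = 8; lat ⌊0.0515/1⌋ = 0.
Subsquare (5′×2.5′, letters a–x): lon ⌊0.6529/0.0833333⌋ = 7 → h; lat ⌊0.0515/0.0416667⌋ = 1 → b.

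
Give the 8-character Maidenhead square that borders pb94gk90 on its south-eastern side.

PB94hj09

Longitude extended square 9; +1 → 10, wraps to 0, carry into subsquare.
Longitude subsquare g = 6; +1 → 7 = h.
Latitude extended square 0; −1 → -1, wraps to 9, carry into subsquare.
Latitude subsquare k = 10; −1 → 9 = j.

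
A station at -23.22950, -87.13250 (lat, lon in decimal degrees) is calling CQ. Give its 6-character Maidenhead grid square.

EG66ks

Add 180° to longitude and 90° to latitude: 92.8675, 66.7705.
Field: lon ⌊92.8675/20⌋ = 4 → E; lat ⌊66.7705/10⌋ = 6 → G.
Square: lon ⌊12.8675/2⌋ = 6; lat ⌊6.7705/1⌋ = 6.
Subsquare: lon ⌊0.8675/0.0833333⌋ = 10 → k; lat ⌊0.7705/0.0416667⌋ = 18 → s.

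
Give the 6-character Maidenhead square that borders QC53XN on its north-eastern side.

Longitude subsquare x = 23; +1 → 24, wraps to 0 = a, carry into square.
Longitude square 5; +1 → 6.
Latitude subsquare n = 13; +1 → 14 = o.

QC63ao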